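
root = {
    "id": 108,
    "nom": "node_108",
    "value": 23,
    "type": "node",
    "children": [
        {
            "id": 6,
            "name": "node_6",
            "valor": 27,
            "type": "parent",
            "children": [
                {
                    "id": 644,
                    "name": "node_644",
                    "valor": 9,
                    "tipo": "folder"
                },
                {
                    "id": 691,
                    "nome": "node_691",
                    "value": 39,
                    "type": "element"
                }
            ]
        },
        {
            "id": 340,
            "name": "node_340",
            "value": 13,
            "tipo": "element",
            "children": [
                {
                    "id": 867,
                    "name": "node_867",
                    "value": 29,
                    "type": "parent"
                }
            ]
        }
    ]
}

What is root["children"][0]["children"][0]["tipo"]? "folder"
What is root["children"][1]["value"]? 13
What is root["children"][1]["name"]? "node_340"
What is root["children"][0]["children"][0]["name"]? "node_644"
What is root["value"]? 23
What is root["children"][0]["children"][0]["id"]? 644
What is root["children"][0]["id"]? 6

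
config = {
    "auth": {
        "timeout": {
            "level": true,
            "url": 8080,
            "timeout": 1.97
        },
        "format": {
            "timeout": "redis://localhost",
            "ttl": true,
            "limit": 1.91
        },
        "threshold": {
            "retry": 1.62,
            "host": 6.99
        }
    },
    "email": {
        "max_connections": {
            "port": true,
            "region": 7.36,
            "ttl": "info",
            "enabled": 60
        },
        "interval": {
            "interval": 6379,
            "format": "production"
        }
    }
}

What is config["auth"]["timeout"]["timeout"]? 1.97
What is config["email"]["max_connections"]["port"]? True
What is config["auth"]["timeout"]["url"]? 8080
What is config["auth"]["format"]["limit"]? 1.91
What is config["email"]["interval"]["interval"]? 6379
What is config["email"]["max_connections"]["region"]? 7.36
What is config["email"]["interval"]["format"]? "production"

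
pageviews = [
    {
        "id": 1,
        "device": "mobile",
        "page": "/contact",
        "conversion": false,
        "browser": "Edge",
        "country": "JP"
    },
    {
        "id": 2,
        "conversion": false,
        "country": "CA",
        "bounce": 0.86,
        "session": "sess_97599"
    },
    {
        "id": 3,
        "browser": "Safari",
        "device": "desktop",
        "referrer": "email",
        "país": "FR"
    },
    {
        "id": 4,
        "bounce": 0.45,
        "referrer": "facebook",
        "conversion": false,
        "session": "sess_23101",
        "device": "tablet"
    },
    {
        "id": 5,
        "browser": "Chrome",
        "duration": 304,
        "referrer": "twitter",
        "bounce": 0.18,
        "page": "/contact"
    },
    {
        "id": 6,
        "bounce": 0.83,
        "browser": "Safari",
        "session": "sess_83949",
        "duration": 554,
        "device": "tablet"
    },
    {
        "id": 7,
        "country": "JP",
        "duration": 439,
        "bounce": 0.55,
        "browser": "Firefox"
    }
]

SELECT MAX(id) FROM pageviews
7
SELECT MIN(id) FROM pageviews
1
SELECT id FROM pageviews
[1, 2, 3, 4, 5, 6, 7]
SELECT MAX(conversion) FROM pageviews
False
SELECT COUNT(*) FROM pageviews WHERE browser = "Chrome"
1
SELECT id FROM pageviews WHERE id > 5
[6, 7]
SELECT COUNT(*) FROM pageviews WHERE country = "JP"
2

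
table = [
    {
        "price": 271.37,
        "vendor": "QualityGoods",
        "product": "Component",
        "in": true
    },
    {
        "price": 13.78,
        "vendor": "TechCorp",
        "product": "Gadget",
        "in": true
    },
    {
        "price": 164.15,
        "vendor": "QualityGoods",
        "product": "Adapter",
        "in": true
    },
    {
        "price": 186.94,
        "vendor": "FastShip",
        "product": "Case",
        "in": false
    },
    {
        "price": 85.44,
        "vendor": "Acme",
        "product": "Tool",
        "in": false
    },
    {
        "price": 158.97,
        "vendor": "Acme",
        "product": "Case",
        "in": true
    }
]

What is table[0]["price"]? 271.37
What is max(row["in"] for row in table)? True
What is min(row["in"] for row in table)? False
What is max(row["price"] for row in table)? 271.37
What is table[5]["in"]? True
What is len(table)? 6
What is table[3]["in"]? False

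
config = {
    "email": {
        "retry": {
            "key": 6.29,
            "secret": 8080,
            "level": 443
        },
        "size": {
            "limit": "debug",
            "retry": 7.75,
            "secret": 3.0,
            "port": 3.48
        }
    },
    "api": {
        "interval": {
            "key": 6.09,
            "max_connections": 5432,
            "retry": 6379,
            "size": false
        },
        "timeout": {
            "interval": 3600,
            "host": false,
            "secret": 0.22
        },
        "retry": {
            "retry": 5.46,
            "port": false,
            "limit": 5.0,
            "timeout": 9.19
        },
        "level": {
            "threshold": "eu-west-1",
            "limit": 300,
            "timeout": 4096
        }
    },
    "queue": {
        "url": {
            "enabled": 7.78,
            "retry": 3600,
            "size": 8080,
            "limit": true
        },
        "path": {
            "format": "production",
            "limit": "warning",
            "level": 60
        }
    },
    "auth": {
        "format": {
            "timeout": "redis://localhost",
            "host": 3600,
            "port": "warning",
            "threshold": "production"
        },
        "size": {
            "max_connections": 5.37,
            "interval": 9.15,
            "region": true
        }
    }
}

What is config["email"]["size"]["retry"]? 7.75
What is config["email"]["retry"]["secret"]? 8080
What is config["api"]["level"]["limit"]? 300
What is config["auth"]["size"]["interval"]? 9.15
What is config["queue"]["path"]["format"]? "production"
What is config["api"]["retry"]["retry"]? 5.46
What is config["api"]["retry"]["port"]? False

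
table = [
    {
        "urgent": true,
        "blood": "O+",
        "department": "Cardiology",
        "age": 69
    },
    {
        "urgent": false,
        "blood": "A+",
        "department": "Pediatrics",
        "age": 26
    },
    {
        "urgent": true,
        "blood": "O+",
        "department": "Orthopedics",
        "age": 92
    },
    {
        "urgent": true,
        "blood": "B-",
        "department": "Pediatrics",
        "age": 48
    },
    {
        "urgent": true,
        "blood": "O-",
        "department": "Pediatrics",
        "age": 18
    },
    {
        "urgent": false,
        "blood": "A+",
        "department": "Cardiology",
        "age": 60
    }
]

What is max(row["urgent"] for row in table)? True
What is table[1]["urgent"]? False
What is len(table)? 6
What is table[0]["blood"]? "O+"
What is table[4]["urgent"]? True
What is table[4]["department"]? "Pediatrics"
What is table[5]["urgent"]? False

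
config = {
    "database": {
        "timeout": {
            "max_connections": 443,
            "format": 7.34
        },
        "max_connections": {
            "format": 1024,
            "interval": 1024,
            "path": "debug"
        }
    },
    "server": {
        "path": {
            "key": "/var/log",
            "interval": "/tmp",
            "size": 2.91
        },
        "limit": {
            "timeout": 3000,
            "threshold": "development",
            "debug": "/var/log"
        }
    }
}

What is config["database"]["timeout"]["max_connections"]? 443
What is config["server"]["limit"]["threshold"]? "development"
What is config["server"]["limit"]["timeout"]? 3000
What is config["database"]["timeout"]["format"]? 7.34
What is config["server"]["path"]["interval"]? "/tmp"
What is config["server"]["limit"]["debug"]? "/var/log"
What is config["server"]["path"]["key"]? "/var/log"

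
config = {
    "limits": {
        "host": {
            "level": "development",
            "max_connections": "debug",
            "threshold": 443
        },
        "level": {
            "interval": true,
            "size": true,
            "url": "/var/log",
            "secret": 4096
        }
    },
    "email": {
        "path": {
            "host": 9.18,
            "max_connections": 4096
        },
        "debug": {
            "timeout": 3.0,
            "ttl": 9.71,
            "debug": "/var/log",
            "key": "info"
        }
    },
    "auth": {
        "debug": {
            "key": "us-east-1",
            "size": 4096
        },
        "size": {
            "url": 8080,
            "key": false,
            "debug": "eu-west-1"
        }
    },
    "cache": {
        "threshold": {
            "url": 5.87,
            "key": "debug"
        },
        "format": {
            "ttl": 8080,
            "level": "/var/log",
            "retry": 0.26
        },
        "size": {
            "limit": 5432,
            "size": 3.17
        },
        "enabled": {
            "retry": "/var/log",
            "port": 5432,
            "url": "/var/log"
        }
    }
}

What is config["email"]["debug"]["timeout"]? 3.0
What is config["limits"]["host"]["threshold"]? 443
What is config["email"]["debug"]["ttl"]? 9.71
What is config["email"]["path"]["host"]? 9.18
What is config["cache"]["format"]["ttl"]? 8080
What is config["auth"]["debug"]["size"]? 4096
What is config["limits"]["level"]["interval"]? True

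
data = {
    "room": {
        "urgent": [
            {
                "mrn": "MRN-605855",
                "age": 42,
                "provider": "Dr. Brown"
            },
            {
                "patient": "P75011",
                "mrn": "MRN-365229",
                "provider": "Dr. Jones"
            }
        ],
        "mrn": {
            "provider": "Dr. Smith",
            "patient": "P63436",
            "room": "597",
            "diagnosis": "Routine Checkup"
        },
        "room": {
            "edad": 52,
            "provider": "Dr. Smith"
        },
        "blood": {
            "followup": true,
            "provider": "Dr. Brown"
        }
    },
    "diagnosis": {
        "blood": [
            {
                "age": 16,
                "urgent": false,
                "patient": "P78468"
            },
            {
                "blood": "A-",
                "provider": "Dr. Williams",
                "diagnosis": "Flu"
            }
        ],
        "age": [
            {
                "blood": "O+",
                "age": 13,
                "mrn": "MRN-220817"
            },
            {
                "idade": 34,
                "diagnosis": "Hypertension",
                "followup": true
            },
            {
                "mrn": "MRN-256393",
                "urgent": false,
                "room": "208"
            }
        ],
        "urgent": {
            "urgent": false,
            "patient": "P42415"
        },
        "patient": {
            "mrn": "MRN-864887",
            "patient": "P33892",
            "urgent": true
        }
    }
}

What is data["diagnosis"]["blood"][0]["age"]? 16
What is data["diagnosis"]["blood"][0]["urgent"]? False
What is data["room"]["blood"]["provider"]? "Dr. Brown"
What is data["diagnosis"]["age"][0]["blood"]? "O+"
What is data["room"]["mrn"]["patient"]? "P63436"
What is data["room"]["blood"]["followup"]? True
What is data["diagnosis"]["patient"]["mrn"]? "MRN-864887"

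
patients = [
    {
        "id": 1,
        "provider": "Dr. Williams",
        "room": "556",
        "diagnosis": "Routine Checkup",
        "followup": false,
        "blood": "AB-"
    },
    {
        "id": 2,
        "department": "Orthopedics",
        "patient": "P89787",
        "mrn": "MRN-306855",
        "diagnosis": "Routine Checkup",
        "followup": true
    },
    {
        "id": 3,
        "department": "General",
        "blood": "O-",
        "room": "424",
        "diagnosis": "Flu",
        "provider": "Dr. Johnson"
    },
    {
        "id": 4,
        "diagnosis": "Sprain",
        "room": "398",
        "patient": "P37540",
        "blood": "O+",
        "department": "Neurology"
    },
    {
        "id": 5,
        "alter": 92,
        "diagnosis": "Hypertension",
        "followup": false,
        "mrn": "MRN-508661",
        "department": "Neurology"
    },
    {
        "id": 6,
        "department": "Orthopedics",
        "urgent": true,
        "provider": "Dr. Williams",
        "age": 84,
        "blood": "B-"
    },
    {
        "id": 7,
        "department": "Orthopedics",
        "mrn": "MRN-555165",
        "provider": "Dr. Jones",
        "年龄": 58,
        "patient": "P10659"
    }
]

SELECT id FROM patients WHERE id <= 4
[1, 2, 3, 4]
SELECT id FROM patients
[1, 2, 3, 4, 5, 6, 7]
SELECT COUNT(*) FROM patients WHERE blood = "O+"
1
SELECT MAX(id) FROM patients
7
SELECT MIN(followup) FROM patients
False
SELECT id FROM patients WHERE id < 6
[1, 2, 3, 4, 5]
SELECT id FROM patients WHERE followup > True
[]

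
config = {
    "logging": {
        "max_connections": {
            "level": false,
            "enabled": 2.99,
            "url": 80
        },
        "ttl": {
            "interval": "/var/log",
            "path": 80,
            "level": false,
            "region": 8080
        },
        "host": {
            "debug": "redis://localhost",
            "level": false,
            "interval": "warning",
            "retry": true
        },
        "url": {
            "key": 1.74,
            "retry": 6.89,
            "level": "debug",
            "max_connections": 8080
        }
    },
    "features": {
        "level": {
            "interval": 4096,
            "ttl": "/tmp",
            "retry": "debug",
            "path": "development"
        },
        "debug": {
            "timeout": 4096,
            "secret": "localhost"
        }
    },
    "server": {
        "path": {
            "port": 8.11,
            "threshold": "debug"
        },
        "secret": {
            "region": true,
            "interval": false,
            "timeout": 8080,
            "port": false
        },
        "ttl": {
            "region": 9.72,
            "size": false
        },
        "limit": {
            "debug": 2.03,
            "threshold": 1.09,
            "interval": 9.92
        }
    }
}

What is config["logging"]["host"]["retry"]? True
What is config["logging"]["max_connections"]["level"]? False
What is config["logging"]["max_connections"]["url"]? 80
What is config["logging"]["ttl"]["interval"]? "/var/log"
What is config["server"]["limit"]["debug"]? 2.03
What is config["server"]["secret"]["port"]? False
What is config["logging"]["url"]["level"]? "debug"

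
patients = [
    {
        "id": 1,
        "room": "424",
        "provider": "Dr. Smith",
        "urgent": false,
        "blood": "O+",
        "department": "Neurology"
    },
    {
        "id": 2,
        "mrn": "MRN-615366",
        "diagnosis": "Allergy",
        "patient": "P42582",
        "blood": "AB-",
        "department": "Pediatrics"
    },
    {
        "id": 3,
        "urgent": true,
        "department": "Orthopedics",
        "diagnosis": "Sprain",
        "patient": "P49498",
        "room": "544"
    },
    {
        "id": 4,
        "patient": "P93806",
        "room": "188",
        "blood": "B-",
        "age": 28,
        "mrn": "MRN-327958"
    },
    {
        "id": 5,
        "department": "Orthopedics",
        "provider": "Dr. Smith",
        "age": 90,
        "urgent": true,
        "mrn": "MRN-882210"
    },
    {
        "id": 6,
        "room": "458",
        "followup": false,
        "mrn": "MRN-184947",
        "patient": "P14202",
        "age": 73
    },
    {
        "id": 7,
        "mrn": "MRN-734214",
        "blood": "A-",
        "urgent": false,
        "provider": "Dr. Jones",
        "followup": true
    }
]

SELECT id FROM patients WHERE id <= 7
[1, 2, 3, 4, 5, 6, 7]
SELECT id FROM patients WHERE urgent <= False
[1, 7]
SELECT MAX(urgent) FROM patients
True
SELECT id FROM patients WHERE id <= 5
[1, 2, 3, 4, 5]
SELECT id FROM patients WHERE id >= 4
[4, 5, 6, 7]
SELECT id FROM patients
[1, 2, 3, 4, 5, 6, 7]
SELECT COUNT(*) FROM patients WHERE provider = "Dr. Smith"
2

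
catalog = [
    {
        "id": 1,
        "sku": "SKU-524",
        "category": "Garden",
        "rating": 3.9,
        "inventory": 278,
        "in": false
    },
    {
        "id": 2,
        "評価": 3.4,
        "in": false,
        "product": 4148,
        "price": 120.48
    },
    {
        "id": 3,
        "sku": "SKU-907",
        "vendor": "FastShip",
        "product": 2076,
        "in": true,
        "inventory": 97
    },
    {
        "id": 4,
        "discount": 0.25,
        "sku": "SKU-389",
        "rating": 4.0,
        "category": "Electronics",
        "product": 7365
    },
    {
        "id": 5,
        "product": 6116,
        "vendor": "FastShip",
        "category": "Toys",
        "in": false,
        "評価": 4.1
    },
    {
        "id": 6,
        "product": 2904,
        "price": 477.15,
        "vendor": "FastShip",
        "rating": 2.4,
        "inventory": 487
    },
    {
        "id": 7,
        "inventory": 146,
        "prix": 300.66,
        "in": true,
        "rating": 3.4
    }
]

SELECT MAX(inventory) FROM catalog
487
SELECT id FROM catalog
[1, 2, 3, 4, 5, 6, 7]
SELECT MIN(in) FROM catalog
False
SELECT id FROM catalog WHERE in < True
[1, 2, 5]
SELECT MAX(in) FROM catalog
True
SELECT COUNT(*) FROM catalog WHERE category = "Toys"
1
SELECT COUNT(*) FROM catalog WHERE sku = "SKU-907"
1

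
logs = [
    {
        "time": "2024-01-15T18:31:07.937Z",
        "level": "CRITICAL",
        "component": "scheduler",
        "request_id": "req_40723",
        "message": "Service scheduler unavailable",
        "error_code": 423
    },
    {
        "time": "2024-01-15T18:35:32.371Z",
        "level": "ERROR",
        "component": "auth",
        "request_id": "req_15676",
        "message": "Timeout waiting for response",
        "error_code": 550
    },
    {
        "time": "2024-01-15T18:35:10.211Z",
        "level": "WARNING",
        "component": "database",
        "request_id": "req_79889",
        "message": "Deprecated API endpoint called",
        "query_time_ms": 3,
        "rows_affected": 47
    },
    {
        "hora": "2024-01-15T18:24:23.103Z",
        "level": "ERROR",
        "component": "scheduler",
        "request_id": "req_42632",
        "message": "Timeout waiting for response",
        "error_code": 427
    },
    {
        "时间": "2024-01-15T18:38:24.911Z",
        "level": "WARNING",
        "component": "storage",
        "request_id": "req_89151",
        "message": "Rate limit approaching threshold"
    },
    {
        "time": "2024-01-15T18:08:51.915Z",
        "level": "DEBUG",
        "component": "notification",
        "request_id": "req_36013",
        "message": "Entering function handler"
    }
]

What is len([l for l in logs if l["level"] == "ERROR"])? 2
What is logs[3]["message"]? "Timeout waiting for response"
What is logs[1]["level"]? "ERROR"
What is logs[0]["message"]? "Service scheduler unavailable"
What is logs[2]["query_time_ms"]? 3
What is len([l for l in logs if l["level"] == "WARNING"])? 2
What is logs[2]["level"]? "WARNING"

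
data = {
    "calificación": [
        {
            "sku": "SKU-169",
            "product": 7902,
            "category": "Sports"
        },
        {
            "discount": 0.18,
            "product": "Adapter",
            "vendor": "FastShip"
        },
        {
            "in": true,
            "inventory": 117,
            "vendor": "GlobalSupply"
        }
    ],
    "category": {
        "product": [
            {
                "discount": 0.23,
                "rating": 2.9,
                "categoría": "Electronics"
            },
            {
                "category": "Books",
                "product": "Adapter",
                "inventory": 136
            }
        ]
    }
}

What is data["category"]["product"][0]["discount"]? 0.23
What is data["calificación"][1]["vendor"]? "FastShip"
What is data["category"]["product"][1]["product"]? "Adapter"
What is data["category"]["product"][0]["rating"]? 2.9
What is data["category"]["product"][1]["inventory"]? 136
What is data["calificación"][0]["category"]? "Sports"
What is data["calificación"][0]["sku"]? "SKU-169"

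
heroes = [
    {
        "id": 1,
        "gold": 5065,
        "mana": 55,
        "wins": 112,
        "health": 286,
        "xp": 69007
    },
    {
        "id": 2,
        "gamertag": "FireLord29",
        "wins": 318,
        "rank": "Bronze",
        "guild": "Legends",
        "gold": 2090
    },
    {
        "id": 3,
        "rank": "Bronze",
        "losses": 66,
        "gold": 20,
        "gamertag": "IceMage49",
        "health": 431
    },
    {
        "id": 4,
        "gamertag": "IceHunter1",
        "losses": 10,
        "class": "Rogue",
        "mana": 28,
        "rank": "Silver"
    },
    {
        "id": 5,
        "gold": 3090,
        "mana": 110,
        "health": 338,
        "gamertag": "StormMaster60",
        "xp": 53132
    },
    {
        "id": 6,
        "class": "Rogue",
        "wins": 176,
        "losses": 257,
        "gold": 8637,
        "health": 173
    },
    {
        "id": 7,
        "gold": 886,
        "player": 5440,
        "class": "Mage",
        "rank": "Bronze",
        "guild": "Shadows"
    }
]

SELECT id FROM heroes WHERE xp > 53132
[1]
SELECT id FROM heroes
[1, 2, 3, 4, 5, 6, 7]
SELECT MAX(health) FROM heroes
431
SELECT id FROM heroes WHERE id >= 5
[5, 6, 7]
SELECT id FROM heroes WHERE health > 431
[]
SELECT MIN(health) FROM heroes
173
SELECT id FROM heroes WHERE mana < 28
[]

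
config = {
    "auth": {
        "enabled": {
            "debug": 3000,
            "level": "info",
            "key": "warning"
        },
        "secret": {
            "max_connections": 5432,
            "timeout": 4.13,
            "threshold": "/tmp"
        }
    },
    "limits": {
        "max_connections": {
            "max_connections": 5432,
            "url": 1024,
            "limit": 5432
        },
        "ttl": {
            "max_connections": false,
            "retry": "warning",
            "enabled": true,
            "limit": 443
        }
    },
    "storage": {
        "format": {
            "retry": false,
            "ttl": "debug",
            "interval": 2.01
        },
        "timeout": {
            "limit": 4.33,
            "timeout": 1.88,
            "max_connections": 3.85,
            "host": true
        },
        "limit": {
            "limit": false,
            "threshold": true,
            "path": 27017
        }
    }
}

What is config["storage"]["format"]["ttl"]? "debug"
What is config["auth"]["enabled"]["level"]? "info"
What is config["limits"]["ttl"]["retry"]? "warning"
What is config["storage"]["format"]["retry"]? False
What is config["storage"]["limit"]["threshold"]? True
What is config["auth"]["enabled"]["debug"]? 3000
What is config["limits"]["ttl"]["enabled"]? True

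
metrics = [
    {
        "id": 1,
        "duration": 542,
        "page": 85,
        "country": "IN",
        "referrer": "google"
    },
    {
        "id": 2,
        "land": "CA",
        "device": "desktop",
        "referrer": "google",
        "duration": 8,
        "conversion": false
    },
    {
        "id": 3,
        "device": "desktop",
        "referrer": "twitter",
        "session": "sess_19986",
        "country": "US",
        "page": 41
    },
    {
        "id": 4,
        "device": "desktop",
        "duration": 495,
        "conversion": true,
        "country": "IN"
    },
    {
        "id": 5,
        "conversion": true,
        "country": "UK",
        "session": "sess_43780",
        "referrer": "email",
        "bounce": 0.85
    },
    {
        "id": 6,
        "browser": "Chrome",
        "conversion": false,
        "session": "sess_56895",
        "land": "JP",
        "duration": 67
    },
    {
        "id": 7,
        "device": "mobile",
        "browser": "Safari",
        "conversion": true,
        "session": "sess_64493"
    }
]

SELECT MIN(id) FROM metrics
1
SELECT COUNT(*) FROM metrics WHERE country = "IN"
2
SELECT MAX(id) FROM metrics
7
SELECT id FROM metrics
[1, 2, 3, 4, 5, 6, 7]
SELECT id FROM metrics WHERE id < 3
[1, 2]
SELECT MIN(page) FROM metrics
41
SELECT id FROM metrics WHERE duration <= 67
[2, 6]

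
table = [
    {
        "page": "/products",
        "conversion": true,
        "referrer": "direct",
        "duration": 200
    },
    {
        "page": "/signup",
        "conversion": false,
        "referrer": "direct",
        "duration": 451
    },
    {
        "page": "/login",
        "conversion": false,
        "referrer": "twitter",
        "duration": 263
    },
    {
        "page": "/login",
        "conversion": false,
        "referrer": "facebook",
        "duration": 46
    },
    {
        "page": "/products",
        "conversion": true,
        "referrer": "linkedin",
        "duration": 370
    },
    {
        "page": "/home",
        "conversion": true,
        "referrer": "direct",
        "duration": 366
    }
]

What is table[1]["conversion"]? False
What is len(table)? 6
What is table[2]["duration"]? 263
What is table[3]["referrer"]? "facebook"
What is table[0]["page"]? "/products"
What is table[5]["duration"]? 366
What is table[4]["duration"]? 370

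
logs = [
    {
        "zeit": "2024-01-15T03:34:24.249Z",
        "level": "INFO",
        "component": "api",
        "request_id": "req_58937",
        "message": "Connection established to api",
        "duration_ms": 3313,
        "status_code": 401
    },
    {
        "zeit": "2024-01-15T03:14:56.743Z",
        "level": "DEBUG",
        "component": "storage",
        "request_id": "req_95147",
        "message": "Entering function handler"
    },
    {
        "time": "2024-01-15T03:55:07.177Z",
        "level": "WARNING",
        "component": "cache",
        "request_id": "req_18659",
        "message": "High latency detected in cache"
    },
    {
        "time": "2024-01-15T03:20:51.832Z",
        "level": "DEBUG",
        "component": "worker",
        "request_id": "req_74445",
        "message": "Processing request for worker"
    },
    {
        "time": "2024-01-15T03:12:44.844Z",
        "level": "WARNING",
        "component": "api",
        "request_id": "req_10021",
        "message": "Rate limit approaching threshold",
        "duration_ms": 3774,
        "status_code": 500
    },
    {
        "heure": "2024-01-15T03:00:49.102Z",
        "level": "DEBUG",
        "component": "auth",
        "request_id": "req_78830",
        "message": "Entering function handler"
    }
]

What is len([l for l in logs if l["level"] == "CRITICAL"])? 0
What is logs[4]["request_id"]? "req_10021"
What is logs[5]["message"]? "Entering function handler"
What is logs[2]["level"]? "WARNING"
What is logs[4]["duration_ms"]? 3774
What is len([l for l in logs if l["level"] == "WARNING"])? 2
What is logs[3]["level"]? "DEBUG"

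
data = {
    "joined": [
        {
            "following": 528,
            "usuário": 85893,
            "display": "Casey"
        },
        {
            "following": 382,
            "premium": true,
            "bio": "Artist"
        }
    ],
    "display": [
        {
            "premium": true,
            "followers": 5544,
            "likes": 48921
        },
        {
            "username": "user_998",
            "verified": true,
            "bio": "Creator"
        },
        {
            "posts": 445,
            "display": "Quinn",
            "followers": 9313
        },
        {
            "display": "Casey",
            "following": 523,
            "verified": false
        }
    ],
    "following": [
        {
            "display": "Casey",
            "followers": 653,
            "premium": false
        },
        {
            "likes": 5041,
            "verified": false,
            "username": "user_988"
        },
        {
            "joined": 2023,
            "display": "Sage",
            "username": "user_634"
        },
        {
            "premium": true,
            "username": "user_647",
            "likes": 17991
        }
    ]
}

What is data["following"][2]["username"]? "user_634"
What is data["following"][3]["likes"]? 17991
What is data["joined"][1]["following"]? 382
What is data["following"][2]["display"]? "Sage"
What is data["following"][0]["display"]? "Casey"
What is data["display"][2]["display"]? "Quinn"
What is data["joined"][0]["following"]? 528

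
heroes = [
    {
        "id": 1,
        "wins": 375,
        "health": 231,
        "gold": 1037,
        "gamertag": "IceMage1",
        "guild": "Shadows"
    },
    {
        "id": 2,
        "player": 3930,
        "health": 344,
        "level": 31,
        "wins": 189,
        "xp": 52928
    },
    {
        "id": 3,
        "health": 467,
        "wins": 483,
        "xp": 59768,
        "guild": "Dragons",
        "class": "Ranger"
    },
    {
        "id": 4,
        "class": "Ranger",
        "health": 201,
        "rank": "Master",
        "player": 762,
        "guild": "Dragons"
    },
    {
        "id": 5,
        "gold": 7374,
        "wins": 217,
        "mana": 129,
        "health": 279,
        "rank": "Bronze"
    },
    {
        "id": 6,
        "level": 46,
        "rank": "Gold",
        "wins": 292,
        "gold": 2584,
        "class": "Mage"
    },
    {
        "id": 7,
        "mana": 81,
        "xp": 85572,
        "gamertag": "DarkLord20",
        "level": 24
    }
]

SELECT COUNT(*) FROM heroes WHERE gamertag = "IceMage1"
1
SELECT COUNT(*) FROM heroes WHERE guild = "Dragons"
2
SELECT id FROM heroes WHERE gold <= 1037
[1]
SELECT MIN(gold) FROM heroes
1037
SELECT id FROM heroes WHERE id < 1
[]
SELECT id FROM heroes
[1, 2, 3, 4, 5, 6, 7]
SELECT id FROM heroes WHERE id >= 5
[5, 6, 7]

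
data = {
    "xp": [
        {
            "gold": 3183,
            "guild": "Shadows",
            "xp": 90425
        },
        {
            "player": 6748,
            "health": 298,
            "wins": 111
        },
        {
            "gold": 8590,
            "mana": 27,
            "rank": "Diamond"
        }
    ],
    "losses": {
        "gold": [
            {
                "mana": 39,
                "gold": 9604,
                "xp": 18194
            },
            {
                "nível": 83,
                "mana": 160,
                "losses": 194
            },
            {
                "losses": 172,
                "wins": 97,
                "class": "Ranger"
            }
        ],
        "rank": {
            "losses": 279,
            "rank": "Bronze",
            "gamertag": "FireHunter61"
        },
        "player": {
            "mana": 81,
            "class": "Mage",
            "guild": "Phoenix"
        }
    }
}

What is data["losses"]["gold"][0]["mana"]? 39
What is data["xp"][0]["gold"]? 3183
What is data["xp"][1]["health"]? 298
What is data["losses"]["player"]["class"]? "Mage"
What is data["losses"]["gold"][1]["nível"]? 83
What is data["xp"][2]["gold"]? 8590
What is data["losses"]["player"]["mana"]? 81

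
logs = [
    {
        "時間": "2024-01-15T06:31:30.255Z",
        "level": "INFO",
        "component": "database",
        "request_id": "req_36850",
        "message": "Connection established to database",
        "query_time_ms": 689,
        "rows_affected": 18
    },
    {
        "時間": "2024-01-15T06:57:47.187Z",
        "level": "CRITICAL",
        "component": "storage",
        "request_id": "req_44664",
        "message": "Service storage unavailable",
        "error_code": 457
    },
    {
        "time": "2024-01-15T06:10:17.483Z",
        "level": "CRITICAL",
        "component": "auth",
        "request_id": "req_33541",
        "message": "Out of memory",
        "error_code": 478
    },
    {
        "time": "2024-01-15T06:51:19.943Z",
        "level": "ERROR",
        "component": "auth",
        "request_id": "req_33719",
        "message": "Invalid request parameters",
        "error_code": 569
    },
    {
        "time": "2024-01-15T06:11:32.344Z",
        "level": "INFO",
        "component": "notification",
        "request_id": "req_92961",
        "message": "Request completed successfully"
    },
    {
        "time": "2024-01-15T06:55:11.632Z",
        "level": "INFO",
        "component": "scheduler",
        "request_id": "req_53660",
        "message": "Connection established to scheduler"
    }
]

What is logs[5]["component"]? "scheduler"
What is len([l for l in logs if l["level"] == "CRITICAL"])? 2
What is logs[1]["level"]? "CRITICAL"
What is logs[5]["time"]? "2024-01-15T06:55:11.632Z"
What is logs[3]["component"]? "auth"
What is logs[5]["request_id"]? "req_53660"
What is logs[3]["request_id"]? "req_33719"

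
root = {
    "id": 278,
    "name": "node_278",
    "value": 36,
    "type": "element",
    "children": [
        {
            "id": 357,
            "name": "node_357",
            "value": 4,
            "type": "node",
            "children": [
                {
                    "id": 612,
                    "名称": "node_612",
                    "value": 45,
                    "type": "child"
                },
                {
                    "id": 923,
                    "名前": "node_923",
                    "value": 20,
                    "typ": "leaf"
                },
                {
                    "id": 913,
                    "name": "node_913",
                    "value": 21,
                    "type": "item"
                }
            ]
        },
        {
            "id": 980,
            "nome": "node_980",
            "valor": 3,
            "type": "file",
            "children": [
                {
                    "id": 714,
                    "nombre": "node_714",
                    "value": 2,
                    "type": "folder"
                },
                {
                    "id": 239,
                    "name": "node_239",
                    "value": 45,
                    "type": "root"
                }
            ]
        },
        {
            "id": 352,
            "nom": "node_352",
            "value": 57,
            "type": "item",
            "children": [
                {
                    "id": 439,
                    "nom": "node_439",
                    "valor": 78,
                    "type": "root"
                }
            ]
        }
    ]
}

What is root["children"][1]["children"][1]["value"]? 45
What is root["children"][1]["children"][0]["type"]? "folder"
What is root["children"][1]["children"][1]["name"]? "node_239"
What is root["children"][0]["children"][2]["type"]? "item"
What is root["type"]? "element"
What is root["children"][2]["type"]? "item"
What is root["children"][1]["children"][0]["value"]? 2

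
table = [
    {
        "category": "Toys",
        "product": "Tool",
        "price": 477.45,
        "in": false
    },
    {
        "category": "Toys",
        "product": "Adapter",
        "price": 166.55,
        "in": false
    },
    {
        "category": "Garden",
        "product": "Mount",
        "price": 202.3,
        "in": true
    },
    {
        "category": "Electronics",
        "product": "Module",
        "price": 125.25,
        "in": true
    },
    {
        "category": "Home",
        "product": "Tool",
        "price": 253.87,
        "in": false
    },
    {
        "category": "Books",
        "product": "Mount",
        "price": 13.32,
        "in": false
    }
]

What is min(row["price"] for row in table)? 13.32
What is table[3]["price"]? 125.25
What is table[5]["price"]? 13.32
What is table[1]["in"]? False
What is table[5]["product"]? "Mount"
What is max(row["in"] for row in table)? True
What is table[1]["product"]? "Adapter"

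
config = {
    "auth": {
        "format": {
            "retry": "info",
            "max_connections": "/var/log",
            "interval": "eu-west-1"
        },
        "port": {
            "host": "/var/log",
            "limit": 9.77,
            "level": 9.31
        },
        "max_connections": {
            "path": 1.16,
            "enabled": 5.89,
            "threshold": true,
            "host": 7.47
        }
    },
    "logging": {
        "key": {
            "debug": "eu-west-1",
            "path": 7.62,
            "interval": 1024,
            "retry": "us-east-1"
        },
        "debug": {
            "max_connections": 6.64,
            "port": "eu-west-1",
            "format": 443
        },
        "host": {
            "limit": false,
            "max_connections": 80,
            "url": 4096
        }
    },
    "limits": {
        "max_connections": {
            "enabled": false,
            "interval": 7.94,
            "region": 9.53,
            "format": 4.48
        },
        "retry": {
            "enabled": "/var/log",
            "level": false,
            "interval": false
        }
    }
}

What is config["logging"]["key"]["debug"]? "eu-west-1"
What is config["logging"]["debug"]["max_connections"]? 6.64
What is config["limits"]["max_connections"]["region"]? 9.53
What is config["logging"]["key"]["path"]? 7.62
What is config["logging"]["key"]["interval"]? 1024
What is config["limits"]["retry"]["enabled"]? "/var/log"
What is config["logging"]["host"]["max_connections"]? 80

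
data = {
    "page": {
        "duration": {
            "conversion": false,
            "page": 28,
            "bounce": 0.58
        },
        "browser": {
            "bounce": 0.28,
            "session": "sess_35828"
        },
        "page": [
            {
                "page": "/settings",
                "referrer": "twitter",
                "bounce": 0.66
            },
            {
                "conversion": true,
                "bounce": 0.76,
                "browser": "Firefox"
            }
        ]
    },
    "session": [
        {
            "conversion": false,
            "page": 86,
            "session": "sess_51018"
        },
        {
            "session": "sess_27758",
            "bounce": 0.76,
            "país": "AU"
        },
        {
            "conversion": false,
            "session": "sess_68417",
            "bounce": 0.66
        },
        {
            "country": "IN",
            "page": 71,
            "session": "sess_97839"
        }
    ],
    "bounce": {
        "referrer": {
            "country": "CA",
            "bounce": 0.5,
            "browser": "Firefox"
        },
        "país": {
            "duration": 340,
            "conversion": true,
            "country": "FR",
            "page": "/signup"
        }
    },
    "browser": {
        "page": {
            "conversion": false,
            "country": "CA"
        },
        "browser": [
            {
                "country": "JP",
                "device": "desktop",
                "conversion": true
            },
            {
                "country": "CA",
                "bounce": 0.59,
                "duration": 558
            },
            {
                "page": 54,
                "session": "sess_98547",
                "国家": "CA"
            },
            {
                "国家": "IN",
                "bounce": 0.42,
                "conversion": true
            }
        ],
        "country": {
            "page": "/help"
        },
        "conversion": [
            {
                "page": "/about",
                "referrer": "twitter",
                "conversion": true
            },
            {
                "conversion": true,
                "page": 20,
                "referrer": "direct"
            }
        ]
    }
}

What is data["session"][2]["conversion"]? False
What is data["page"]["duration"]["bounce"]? 0.58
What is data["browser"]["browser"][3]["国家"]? "IN"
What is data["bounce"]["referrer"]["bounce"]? 0.5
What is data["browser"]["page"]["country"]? "CA"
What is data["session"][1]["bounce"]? 0.76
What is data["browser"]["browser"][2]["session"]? "sess_98547"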